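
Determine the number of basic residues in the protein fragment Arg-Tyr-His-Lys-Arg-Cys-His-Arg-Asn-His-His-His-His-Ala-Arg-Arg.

The basic amino acids are Lys (K), Arg (R), and His (H).
Matching residues: Arg1, His3, Lys4, Arg5, His7, Arg8, His10, His11, His12, His13, Arg15, Arg16.

12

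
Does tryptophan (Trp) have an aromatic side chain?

Yes

F, W, and Y each carry an aromatic ring on the side chain.
Tryptophan is in this group.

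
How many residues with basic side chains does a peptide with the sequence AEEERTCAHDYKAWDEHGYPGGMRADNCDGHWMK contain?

7

Lysine (K), arginine (R), and histidine (H) have basic, nitrogen-containing side chains.
Matching residues: R5, H9, K12, H17, R24, H31, K34.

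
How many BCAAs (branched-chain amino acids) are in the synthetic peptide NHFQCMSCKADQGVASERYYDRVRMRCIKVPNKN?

Valine (V), leucine (L), and isoleucine (I) are the branched-chain amino acids.
Matching residues: V14, V23, I28, V30.

4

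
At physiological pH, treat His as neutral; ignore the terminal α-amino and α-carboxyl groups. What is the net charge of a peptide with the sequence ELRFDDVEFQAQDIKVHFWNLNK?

Near pH 7.4, K and R contribute +1 each, D and E contribute −1 each, and every other side chain (His included, as stated) is uncharged.
Positive (K, R): R3, K15, K23 → +3.
Negative (D, E): E1, D5, D6, E8, D13 → −5.
Net charge = (+3) + (−5) = −2.

-2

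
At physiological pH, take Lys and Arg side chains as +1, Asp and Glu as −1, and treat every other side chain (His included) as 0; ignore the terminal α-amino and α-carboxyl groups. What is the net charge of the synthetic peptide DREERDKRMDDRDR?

Positive (K, R): R2, R5, K7, R8, R12, R14 → +6.
Negative (D, E): D1, E3, E4, D6, D10, D11, D13 → −7.
Net charge = (+6) + (−7) = −1.

-1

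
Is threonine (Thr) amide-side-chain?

No

The amide-side-chain residues are Asn (N) and Gln (Q).
Threonine is not in this group.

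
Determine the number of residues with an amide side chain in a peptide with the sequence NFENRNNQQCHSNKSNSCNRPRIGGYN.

10

The amide-side-chain residues are Asn (N) and Gln (Q).
Matching residues: N1, N4, N6, N7, Q8, Q9, N13, N16, N19, N27.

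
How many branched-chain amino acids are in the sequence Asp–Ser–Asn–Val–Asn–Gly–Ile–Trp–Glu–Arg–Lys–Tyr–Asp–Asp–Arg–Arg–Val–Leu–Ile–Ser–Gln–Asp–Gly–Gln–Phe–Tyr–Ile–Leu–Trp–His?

7

Valine (V), leucine (L), and isoleucine (I) are the branched-chain amino acids.
Matching residues: Val4, Ile7, Val17, Leu18, Ile19, Ile27, Leu28.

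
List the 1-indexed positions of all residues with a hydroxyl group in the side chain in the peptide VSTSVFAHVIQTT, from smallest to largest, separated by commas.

The –OH-bearing residues are Ser, Thr (aliphatic alcohols), and Tyr (phenol).
Matching residues: S2, T3, S4, T12, T13.

2, 3, 4, 12, 13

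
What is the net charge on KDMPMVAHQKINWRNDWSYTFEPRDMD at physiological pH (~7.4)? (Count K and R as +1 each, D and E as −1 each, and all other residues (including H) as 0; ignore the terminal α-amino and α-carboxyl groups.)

Positive (K, R): K1, K10, R14, R24 → +4.
Negative (D, E): D2, D16, E22, D25, D27 → −5.
Net charge = (+4) + (−5) = −1.

-1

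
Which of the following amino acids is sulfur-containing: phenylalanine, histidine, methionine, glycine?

methionine

Cysteine (C, thiol) and methionine (M, thioether) are the two sulfur-containing amino acids.
Of the listed options, only methionine belongs to this group.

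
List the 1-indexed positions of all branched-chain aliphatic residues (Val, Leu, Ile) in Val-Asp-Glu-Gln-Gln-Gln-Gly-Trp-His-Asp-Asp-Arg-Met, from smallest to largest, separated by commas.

1

Matching residues: Val1.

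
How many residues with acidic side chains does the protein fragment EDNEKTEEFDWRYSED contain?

Aspartate (D) and glutamate (E) have carboxylic-acid side chains and are the acidic amino acids.
Matching residues: E1, D2, E4, E7, E8, D10, E15, D16.

8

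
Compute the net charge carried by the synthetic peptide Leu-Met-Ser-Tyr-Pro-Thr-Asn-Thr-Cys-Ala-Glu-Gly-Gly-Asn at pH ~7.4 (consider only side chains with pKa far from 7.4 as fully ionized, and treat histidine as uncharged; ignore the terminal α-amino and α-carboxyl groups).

Near pH 7.4, K and R contribute +1 each, D and E contribute −1 each, and every other side chain (His included, as stated) is uncharged.
Positive (K, R): none → +0.
Negative (D, E): Glu11 → −1.
Net charge = (+0) + (−1) = −1.

-1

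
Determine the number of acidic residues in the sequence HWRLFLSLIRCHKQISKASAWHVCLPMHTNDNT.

The acidic residues are Asp (D) and Glu (E), whose side chains end in a carboxylate group.
Matching residues: D31.

1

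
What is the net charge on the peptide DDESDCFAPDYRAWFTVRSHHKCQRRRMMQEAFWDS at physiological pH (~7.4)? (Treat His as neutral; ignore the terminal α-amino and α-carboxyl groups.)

-1

At pH ~7.4 the Lys and Arg side chains are protonated (+1), the Asp and Glu side chains are deprotonated (−1), and with His taken as neutral all other side chains carry no charge.
Positive (K, R): R12, R18, K22, R25, R26, R27 → +6.
Negative (D, E): D1, D2, E3, D5, D10, E31, D35 → −7.
Net charge = (+6) + (−7) = −1.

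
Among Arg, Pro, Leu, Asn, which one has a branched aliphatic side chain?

Leu

The BCAAs are Val, Leu, and Ile — aliphatic side chains with a branch point.
Of the listed options, only Leu belongs to this group.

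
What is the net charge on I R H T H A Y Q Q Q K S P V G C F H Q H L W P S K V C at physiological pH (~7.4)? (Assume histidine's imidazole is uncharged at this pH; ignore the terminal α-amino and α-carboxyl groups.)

+3

The side chains ionized at physiological pH are Lys/Arg (+1) and Asp/Glu (−1); with His treated as neutral, nothing else contributes.
Positive (K, R): R2, K11, K25 → +3.
Negative (D, E): none → −0.
Net charge = (+3) + (−0) = +3.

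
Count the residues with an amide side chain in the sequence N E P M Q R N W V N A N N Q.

Only N (asparagine) and Q (glutamine) carry a side-chain carboxamide.
Matching residues: N1, Q5, N7, N10, N12, N13, Q14.

7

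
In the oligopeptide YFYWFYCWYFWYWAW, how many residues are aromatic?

13

Phenylalanine (F), tryptophan (W), and tyrosine (Y) have aromatic ring side chains.
Matching residues: Y1, F2, Y3, W4, F5, Y6, W8, Y9, F10, W11, Y12, W13, W15.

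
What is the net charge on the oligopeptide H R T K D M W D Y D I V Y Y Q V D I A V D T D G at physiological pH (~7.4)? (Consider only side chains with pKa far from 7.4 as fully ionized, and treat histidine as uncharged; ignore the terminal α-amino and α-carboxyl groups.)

The side chains ionized at physiological pH are Lys/Arg (+1) and Asp/Glu (−1); with His treated as neutral, nothing else contributes.
Positive (K, R): R2, K4 → +2.
Negative (D, E): D5, D8, D10, D17, D21, D23 → −6.
Net charge = (+2) + (−6) = −4.

-4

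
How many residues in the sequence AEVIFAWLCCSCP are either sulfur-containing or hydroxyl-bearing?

Sulfur-containing: C, M. Hydroxyl-bearing: S, T, Y.
Sulfur-containing residues here: C9, C10, C12 (3).
Hydroxyl-bearing residues here: S11 (1).
The two groups share no amino acid, so total = 3 + 1 = 4.

4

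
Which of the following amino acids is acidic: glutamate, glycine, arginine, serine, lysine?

glutamate

Aspartate (D) and glutamate (E) have carboxylic-acid side chains and are the acidic amino acids.
Of the listed options, only glutamate belongs to this group.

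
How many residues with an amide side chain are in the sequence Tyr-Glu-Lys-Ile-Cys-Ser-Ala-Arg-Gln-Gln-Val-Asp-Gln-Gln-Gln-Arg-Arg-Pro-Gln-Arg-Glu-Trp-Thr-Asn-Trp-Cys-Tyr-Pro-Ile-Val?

Only N (asparagine) and Q (glutamine) carry a side-chain carboxamide.
Matching residues: Gln9, Gln10, Gln13, Gln14, Gln15, Gln19, Asn24.

7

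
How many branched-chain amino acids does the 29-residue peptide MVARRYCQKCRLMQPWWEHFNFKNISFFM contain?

3

V, L, and I make up the branched-chain aliphatic group.
Matching residues: V2, L12, I25.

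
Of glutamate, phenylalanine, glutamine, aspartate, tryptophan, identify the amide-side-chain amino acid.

The amide-side-chain residues are Asn (N) and Gln (Q).
Of the listed options, only glutamine belongs to this group.

glutamine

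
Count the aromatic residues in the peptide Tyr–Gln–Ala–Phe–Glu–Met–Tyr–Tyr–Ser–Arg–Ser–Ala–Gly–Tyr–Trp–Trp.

The aromatic amino acids are Phe (F, benzyl), Trp (W, indole), and Tyr (Y, phenol).
Matching residues: Tyr1, Phe4, Tyr7, Tyr8, Tyr14, Trp15, Trp16.

7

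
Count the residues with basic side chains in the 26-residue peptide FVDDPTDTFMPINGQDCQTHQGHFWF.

2

K, R, and H are the three residues with basic side chains (ε-amine, guanidinium, and imidazole respectively).
Matching residues: H20, H23.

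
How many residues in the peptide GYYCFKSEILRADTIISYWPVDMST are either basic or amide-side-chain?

2

Basic: H, K, R. Amide-side-chain: N, Q.
Basic residues here: K6, R11 (2).
Amide-side-chain residues here: none (0).
The two groups share no amino acid, so total = 2 + 0 = 2.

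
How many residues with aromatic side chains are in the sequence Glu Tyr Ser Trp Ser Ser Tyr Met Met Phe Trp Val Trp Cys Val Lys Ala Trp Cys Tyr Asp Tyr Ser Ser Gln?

Phenylalanine (F), tryptophan (W), and tyrosine (Y) have aromatic ring side chains.
Matching residues: Tyr2, Trp4, Tyr7, Phe10, Trp11, Trp13, Trp18, Tyr20, Tyr22.

9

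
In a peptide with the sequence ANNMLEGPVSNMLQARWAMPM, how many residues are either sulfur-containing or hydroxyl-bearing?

Sulfur-containing: C, M. Hydroxyl-bearing: S, T, Y.
Sulfur-containing residues here: M4, M12, M19, M21 (4).
Hydroxyl-bearing residues here: S10 (1).
The two groups share no amino acid, so total = 4 + 1 = 5.

5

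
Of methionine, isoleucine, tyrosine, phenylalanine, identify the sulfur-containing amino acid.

methionine

Cysteine (C, thiol) and methionine (M, thioether) are the two sulfur-containing amino acids.
Of the listed options, only methionine belongs to this group.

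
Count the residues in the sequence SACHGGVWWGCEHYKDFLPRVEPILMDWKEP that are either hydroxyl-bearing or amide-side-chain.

Hydroxyl-bearing: S, T, Y. Amide-side-chain: N, Q.
Hydroxyl-bearing residues here: S1, Y14 (2).
Amide-side-chain residues here: none (0).
The two groups share no amino acid, so total = 2 + 0 = 2.

2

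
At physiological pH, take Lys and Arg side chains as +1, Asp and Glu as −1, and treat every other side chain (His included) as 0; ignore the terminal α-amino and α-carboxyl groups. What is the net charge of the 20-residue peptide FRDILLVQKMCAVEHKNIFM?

Positive (K, R): R2, K9, K16 → +3.
Negative (D, E): D3, E14 → −2.
Net charge = (+3) + (−2) = +1.

+1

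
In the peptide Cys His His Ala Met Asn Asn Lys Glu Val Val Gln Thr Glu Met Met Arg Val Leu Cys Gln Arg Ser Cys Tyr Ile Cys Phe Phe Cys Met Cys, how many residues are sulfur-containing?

10

Only Cys (C) and Met (M) have a sulfur atom in the side chain.
Matching residues: Cys1, Met5, Met15, Met16, Cys20, Cys24, Cys27, Cys30, Met31, Cys32.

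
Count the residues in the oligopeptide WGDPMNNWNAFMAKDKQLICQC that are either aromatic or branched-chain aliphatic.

5

Aromatic: F, W, Y. Branched-chain aliphatic: I, L, V.
Aromatic residues here: W1, W8, F11 (3).
Branched-chain aliphatic residues here: L18, I19 (2).
The two groups share no amino acid, so total = 3 + 2 = 5.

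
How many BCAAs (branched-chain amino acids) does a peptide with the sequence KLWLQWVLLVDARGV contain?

7

The BCAAs are Val, Leu, and Ile — aliphatic side chains with a branch point.
Matching residues: L2, L4, V7, L8, L9, V10, V15.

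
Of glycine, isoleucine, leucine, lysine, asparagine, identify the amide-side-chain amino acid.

The amide-side-chain residues are Asn (N) and Gln (Q).
Of the listed options, only asparagine belongs to this group.

asparagine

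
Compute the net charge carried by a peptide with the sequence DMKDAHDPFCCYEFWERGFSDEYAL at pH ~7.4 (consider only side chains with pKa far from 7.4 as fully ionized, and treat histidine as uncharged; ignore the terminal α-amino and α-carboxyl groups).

At pH ~7.4 the Lys and Arg side chains are protonated (+1), the Asp and Glu side chains are deprotonated (−1), and with His taken as neutral all other side chains carry no charge.
Positive (K, R): K3, R17 → +2.
Negative (D, E): D1, D4, D7, E13, E16, D21, E22 → −7.
Net charge = (+2) + (−7) = −5.

-5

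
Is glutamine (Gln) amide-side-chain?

Only N (asparagine) and Q (glutamine) carry a side-chain carboxamide.
Glutamine is in this group.

Yes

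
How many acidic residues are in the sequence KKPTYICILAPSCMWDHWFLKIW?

The acidic residues are Asp (D) and Glu (E), whose side chains end in a carboxylate group.
Matching residues: D16.

1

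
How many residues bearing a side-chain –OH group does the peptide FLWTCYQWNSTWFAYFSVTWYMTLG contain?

The –OH-bearing residues are Ser, Thr (aliphatic alcohols), and Tyr (phenol).
Matching residues: T4, Y6, S10, T11, Y15, S17, T19, Y21, T23.

9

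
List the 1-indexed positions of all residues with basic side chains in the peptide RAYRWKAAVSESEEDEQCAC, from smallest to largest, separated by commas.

K, R, and H are the three residues with basic side chains (ε-amine, guanidinium, and imidazole respectively).
Matching residues: R1, R4, K6.

1, 4, 6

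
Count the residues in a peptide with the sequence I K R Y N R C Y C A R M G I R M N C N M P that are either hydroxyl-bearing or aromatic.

Hydroxyl-bearing: S, T, Y. Aromatic: F, W, Y.
Hydroxyl-bearing residues here: Y4, Y8 (2).
Aromatic residues here: Y4, Y8 (2).
Y is in both groups, so the 2 Y residues must not be double-counted.
Total = 2 + 2 − 2 = 2.

2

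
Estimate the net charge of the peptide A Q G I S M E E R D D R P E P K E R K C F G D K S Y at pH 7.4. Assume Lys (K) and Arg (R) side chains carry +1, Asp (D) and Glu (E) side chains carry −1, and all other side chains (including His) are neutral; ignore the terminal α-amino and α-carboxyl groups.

-1

Positive (K, R): R9, R12, K16, R18, K19, K24 → +6.
Negative (D, E): E7, E8, D10, D11, E14, E17, D23 → −7.
Net charge = (+6) + (−7) = −1.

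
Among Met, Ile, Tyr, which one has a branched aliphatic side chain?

V, L, and I make up the branched-chain aliphatic group.
Of the listed options, only Ile belongs to this group.

Ile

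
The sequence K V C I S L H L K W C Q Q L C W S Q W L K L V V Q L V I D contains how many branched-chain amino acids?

V, L, and I make up the branched-chain aliphatic group.
Matching residues: V2, I4, L6, L8, L14, L20, L22, V23, V24, L26, V27, I28.

12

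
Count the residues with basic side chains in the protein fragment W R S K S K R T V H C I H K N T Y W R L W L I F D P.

8

The basic amino acids are Lys (K), Arg (R), and His (H).
Matching residues: R2, K4, K6, R7, H10, H13, K14, R19.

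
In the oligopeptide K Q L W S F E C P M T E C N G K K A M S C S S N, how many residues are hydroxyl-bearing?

5

S, T, and Y are the three residues with a side-chain hydroxyl.
Matching residues: S5, T11, S20, S22, S23.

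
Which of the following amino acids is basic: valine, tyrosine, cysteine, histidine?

Lysine (K), arginine (R), and histidine (H) have basic, nitrogen-containing side chains.
Of the listed options, only histidine belongs to this group.

histidine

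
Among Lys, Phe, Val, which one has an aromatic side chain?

F, W, and Y each carry an aromatic ring on the side chain.
Of the listed options, only Phe belongs to this group.

Phe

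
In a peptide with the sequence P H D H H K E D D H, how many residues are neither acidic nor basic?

Acidic: D, E. Basic: K, R, H. All other residues are neither.
Matching residues: P1.

1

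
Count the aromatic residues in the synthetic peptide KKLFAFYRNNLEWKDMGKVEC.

Phenylalanine (F), tryptophan (W), and tyrosine (Y) have aromatic ring side chains.
Matching residues: F4, F6, Y7, W13.

4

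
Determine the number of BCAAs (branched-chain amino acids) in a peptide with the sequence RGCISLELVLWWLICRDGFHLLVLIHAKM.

The BCAAs are Val, Leu, and Ile — aliphatic side chains with a branch point.
Matching residues: I4, L6, L8, V9, L10, L13, I14, L21, L22, V23, L24, I25.

12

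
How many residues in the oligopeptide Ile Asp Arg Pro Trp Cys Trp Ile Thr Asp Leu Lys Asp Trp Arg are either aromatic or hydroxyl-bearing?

Aromatic: F, W, Y. Hydroxyl-bearing: S, T, Y.
Aromatic residues here: Trp5, Trp7, Trp14 (3).
Hydroxyl-bearing residues here: Thr9 (1).
(Y belongs to both groups, but none appear in this sequence.) Total = 3 + 1 = 4.

4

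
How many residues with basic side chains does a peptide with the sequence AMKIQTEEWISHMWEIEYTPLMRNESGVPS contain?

The basic amino acids are Lys (K), Arg (R), and His (H).
Matching residues: K3, H12, R23.

3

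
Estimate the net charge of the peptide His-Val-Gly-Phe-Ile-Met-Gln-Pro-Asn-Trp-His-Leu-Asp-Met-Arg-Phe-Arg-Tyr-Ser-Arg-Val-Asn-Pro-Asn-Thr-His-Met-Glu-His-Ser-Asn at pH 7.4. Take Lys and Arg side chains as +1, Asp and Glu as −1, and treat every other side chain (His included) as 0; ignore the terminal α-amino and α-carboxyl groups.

+1

Positive (K, R): Arg15, Arg17, Arg20 → +3.
Negative (D, E): Asp13, Glu28 → −2.
Net charge = (+3) + (−2) = +1.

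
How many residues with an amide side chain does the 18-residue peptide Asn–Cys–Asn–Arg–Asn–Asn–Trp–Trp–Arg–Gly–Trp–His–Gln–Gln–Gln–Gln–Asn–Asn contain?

10

The amide-side-chain residues are Asn (N) and Gln (Q).
Matching residues: Asn1, Asn3, Asn5, Asn6, Gln13, Gln14, Gln15, Gln16, Asn17, Asn18.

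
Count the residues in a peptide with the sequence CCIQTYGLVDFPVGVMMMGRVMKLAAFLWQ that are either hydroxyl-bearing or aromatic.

5

Hydroxyl-bearing: S, T, Y. Aromatic: F, W, Y.
Hydroxyl-bearing residues here: T5, Y6 (2).
Aromatic residues here: Y6, F11, F27, W29 (4).
Y is in both groups, so the 1 Y residue must not be double-counted.
Total = 2 + 4 − 1 = 5.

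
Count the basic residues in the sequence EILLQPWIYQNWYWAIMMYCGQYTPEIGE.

0

The basic amino acids are Lys (K), Arg (R), and His (H).
None of the 29 residues belong to this group.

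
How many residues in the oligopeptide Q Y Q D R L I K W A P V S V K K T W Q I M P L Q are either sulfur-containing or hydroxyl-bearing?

Sulfur-containing: C, M. Hydroxyl-bearing: S, T, Y.
Sulfur-containing residues here: M21 (1).
Hydroxyl-bearing residues here: Y2, S13, T17 (3).
The two groups share no amino acid, so total = 1 + 3 = 4.

4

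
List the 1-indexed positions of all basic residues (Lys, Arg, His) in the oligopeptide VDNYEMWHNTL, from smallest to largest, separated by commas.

Matching residues: H8.

8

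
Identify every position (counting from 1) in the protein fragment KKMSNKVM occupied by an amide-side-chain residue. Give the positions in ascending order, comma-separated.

5

The amide-side-chain residues are Asn (N) and Gln (Q).
Matching residues: N5.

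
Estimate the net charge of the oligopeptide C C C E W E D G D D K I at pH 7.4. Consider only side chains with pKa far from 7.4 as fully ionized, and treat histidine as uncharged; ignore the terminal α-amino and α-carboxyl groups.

-4

Near pH 7.4, K and R contribute +1 each, D and E contribute −1 each, and every other side chain (His included, as stated) is uncharged.
Positive (K, R): K11 → +1.
Negative (D, E): E4, E6, D7, D9, D10 → −5.
Net charge = (+1) + (−5) = −4.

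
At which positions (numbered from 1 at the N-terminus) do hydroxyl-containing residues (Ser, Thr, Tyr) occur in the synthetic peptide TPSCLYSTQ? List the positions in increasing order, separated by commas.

Matching residues: T1, S3, Y6, S7, T8.

1, 3, 6, 7, 8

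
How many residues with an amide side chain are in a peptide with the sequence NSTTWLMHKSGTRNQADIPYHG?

3

Only N (asparagine) and Q (glutamine) carry a side-chain carboxamide.
Matching residues: N1, N14, Q15.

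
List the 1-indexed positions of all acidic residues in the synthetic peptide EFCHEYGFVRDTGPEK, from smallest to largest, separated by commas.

Aspartate (D) and glutamate (E) have carboxylic-acid side chains and are the acidic amino acids.
Matching residues: E1, E5, D11, E15.

1, 5, 11, 15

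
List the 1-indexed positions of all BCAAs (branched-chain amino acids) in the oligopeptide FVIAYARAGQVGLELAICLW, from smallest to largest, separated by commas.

Valine (V), leucine (L), and isoleucine (I) are the branched-chain amino acids.
Matching residues: V2, I3, V11, L13, L15, I17, L19.

2, 3, 11, 13, 15, 17, 19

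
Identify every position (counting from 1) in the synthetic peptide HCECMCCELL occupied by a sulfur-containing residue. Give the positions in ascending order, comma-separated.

Only Cys (C) and Met (M) have a sulfur atom in the side chain.
Matching residues: C2, C4, M5, C6, C7.

2, 4, 5, 6, 7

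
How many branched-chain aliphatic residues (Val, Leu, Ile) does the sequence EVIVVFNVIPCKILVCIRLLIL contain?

Matching residues: V2, I3, V4, V5, V8, I9, I13, L14, V15, I17, L19, L20, I21, L22.

14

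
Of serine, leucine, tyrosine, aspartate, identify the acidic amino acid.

The acidic residues are Asp (D) and Glu (E), whose side chains end in a carboxylate group.
Of the listed options, only aspartate belongs to this group.

aspartate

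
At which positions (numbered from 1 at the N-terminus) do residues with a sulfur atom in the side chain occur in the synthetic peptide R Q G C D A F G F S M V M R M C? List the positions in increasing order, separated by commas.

4, 11, 13, 15, 16

Only Cys (C) and Met (M) have a sulfur atom in the side chain.
Matching residues: C4, M11, M13, M15, C16.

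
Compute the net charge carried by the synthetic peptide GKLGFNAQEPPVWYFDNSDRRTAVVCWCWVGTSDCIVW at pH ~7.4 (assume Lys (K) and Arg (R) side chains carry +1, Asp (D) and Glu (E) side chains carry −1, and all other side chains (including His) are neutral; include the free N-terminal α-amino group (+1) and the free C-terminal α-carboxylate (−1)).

-1

Positive (K, R): K2, R20, R21 → +3.
Negative (D, E): E9, D16, D19, D34 → −4.
The N-terminus (+1) and C-terminus (−1) cancel.
Net charge = (+3) + (−4) = −1.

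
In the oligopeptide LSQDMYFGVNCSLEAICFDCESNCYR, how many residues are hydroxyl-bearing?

S, T, and Y are the three residues with a side-chain hydroxyl.
Matching residues: S2, Y6, S12, S22, Y25.

5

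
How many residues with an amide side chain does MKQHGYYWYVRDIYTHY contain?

The amide-side-chain residues are Asn (N) and Gln (Q).
Matching residues: Q3.

1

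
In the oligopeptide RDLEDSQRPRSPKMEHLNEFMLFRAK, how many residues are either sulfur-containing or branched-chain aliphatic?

5

Sulfur-containing: C, M. Branched-chain aliphatic: I, L, V.
Sulfur-containing residues here: M14, M21 (2).
Branched-chain aliphatic residues here: L3, L17, L22 (3).
The two groups share no amino acid, so total = 2 + 3 = 5.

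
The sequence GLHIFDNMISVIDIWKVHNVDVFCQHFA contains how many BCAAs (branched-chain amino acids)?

The BCAAs are Val, Leu, and Ile — aliphatic side chains with a branch point.
Matching residues: L2, I4, I9, V11, I12, I14, V17, V20, V22.

9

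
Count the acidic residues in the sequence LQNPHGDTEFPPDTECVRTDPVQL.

The acidic residues are Asp (D) and Glu (E), whose side chains end in a carboxylate group.
Matching residues: D7, E9, D13, E15, D20.

5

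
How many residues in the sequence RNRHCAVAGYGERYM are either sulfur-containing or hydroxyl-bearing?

4

Sulfur-containing: C, M. Hydroxyl-bearing: S, T, Y.
Sulfur-containing residues here: C5, M15 (2).
Hydroxyl-bearing residues here: Y10, Y14 (2).
The two groups share no amino acid, so total = 2 + 2 = 4.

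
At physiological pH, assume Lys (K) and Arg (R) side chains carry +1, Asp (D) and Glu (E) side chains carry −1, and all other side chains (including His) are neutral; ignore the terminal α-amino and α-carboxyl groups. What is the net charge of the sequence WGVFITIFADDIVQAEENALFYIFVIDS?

-5

Positive (K, R): none → +0.
Negative (D, E): D10, D11, E16, E17, D27 → −5.
Net charge = (+0) + (−5) = −5.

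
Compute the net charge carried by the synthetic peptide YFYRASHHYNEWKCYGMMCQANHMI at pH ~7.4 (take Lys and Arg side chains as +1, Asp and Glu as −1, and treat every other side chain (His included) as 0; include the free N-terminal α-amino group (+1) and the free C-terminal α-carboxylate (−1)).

Positive (K, R): R4, K13 → +2.
Negative (D, E): E11 → −1.
The N-terminus (+1) and C-terminus (−1) cancel.
Net charge = (+2) + (−1) = +1.

+1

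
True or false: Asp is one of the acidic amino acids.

True

Aspartate (D) and glutamate (E) have carboxylic-acid side chains and are the acidic amino acids.
Aspartate is in this group.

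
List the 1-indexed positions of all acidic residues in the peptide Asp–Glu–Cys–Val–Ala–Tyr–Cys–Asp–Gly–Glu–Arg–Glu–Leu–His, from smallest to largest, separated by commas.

1, 2, 8, 10, 12

Only D (aspartate) and E (glutamate) carry a side-chain carboxylic acid.
Matching residues: Asp1, Glu2, Asp8, Glu10, Glu12.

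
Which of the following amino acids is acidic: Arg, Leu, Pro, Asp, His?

Asp

The acidic residues are Asp (D) and Glu (E), whose side chains end in a carboxylate group.
Of the listed options, only Asp belongs to this group.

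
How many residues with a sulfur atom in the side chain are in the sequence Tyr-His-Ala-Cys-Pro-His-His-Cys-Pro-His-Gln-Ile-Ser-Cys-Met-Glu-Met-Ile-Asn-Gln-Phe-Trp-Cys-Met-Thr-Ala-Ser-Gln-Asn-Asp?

Only Cys (C) and Met (M) have a sulfur atom in the side chain.
Matching residues: Cys4, Cys8, Cys14, Met15, Met17, Cys23, Met24.

7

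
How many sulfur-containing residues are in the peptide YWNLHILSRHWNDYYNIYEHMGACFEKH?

Cysteine (C, thiol) and methionine (M, thioether) are the two sulfur-containing amino acids.
Matching residues: M21, C24.

2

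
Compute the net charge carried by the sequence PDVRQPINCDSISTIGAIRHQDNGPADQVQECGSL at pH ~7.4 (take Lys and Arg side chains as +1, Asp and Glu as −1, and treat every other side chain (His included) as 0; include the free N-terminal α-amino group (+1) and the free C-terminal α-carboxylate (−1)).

-3

Positive (K, R): R4, R19 → +2.
Negative (D, E): D2, D10, D22, D27, E31 → −5.
The N-terminus (+1) and C-terminus (−1) cancel.
Net charge = (+2) + (−5) = −3.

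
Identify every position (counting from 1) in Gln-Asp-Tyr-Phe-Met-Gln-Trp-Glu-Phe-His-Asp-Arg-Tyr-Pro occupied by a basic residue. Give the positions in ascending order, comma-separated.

Lysine (K), arginine (R), and histidine (H) have basic, nitrogen-containing side chains.
Matching residues: His10, Arg12.

10, 12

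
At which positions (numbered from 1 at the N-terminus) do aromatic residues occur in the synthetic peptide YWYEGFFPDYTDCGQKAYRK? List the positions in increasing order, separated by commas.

1, 2, 3, 6, 7, 10, 18

Phenylalanine (F), tryptophan (W), and tyrosine (Y) have aromatic ring side chains.
Matching residues: Y1, W2, Y3, F6, F7, Y10, Y18.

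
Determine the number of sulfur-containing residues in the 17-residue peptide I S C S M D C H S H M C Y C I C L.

7

Cysteine (C, thiol) and methionine (M, thioether) are the two sulfur-containing amino acids.
Matching residues: C3, M5, C7, M11, C12, C14, C16.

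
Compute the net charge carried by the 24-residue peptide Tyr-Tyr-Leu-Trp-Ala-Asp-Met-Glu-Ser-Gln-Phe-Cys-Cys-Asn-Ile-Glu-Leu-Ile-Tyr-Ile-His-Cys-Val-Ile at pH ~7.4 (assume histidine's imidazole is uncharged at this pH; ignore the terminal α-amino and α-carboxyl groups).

Near pH 7.4, K and R contribute +1 each, D and E contribute −1 each, and every other side chain (His included, as stated) is uncharged.
Positive (K, R): none → +0.
Negative (D, E): Asp6, Glu8, Glu16 → −3.
Net charge = (+0) + (−3) = −3.

-3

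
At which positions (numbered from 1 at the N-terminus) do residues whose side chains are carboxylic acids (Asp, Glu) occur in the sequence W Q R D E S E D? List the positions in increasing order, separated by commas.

Matching residues: D4, E5, E7, D8.

4, 5, 7, 8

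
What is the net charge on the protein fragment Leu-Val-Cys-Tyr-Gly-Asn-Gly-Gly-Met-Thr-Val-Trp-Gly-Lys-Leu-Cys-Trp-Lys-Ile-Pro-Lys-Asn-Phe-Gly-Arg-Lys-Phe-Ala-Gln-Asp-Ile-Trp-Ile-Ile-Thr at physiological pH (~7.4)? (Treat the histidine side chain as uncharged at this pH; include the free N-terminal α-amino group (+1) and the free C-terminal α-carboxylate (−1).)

+4

The side chains ionized at physiological pH are Lys/Arg (+1) and Asp/Glu (−1); with His treated as neutral, nothing else contributes.
Positive (K, R): Lys14, Lys18, Lys21, Arg25, Lys26 → +5.
Negative (D, E): Asp30 → −1.
The N-terminus (+1) and C-terminus (−1) cancel.
Net charge = (+5) + (−1) = +4.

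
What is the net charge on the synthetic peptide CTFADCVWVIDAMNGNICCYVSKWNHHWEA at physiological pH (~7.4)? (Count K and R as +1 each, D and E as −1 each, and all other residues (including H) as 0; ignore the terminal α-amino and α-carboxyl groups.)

Positive (K, R): K23 → +1.
Negative (D, E): D5, D11, E29 → −3.
Net charge = (+1) + (−3) = −2.

-2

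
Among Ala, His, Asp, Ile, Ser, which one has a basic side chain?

Lysine (K), arginine (R), and histidine (H) have basic, nitrogen-containing side chains.
Of the listed options, only His belongs to this group.

His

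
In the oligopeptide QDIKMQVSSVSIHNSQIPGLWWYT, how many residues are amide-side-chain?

Only N (asparagine) and Q (glutamine) carry a side-chain carboxamide.
Matching residues: Q1, Q6, N14, Q16.

4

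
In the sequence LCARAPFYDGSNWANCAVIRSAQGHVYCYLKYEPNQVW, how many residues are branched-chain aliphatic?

The BCAAs are Val, Leu, and Ile — aliphatic side chains with a branch point.
Matching residues: L1, V18, I19, V26, L30, V37.

6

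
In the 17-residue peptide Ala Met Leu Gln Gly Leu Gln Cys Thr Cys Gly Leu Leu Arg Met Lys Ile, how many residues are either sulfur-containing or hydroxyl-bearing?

5

Sulfur-containing: C, M. Hydroxyl-bearing: S, T, Y.
Sulfur-containing residues here: Met2, Cys8, Cys10, Met15 (4).
Hydroxyl-bearing residues here: Thr9 (1).
The two groups share no amino acid, so total = 4 + 1 = 5.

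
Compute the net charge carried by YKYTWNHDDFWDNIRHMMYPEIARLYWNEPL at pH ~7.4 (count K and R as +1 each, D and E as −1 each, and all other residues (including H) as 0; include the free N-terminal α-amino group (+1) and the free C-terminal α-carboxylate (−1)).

-2

Positive (K, R): K2, R15, R24 → +3.
Negative (D, E): D8, D9, D12, E21, E29 → −5.
The N-terminus (+1) and C-terminus (−1) cancel.
Net charge = (+3) + (−5) = −2.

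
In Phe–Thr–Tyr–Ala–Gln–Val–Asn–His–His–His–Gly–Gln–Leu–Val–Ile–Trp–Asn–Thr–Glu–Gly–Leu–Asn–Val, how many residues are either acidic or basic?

Acidic: D, E. Basic: H, K, R.
Acidic residues here: Glu19 (1).
Basic residues here: His8, His9, His10 (3).
The two groups share no amino acid, so total = 1 + 3 = 4.

4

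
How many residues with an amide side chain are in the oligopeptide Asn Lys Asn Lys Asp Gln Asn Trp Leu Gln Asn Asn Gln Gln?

9

Only N (asparagine) and Q (glutamine) carry a side-chain carboxamide.
Matching residues: Asn1, Asn3, Gln6, Asn7, Gln10, Asn11, Asn12, Gln13, Gln14.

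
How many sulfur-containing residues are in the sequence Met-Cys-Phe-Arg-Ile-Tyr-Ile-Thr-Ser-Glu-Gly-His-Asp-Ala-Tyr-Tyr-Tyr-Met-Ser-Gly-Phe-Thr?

Cysteine (C, thiol) and methionine (M, thioether) are the two sulfur-containing amino acids.
Matching residues: Met1, Cys2, Met18.

3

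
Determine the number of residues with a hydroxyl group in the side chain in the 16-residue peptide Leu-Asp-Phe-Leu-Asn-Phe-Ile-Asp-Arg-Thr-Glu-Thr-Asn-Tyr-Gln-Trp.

3

Serine (S), threonine (T), and tyrosine (Y) each carry a hydroxyl group on the side chain.
Matching residues: Thr10, Thr12, Tyr14.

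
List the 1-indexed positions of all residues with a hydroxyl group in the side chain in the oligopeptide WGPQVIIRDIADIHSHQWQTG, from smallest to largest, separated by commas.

Serine (S), threonine (T), and tyrosine (Y) each carry a hydroxyl group on the side chain.
Matching residues: S15, T20.

15, 20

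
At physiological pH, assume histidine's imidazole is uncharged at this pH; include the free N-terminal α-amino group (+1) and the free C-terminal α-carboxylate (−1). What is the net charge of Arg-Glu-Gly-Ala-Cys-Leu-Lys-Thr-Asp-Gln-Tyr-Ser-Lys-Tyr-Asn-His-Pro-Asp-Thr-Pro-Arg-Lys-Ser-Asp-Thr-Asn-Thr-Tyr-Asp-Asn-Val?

The side chains ionized at physiological pH are Lys/Arg (+1) and Asp/Glu (−1); with His treated as neutral, nothing else contributes.
Positive (K, R): Arg1, Lys7, Lys13, Arg21, Lys22 → +5.
Negative (D, E): Glu2, Asp9, Asp18, Asp24, Asp29 → −5.
The N-terminus (+1) and C-terminus (−1) cancel.
Net charge = (+5) + (−5) = 0.

0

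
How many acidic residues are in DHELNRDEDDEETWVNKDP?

9

Only D (aspartate) and E (glutamate) carry a side-chain carboxylic acid.
Matching residues: D1, E3, D7, E8, D9, D10, E11, E12, D18.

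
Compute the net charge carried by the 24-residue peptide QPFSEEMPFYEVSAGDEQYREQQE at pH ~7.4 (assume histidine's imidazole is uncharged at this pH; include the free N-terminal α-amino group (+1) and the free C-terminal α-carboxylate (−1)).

The side chains ionized at physiological pH are Lys/Arg (+1) and Asp/Glu (−1); with His treated as neutral, nothing else contributes.
Positive (K, R): R20 → +1.
Negative (D, E): E5, E6, E11, D16, E17, E21, E24 → −7.
The N-terminus (+1) and C-terminus (−1) cancel.
Net charge = (+1) + (−7) = −6.

-6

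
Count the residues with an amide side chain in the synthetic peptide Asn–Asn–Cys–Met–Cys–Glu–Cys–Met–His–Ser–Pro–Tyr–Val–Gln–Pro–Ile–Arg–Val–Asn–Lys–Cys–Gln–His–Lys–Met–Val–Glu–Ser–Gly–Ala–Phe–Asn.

6

The amide-side-chain residues are Asn (N) and Gln (Q).
Matching residues: Asn1, Asn2, Gln14, Asn19, Gln22, Asn32.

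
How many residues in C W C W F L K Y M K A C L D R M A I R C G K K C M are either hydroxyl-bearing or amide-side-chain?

1

Hydroxyl-bearing: S, T, Y. Amide-side-chain: N, Q.
Hydroxyl-bearing residues here: Y8 (1).
Amide-side-chain residues here: none (0).
The two groups share no amino acid, so total = 1 + 0 = 1.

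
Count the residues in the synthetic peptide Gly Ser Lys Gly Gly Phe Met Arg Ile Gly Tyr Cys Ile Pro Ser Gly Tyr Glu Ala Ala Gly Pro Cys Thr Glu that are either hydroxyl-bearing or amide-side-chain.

Hydroxyl-bearing: S, T, Y. Amide-side-chain: N, Q.
Hydroxyl-bearing residues here: Ser2, Tyr11, Ser15, Tyr17, Thr24 (5).
Amide-side-chain residues here: none (0).
The two groups share no amino acid, so total = 5 + 0 = 5.

5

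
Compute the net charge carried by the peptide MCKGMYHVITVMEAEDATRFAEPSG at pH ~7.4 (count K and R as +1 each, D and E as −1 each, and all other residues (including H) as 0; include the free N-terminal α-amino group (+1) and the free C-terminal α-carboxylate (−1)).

-2

Positive (K, R): K3, R19 → +2.
Negative (D, E): E13, E15, D16, E22 → −4.
The N-terminus (+1) and C-terminus (−1) cancel.
Net charge = (+2) + (−4) = −2.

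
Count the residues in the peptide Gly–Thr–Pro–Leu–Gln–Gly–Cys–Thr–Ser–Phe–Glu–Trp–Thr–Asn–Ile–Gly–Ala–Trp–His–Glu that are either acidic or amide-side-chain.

Acidic: D, E. Amide-side-chain: N, Q.
Acidic residues here: Glu11, Glu20 (2).
Amide-side-chain residues here: Gln5, Asn14 (2).
The two groups share no amino acid, so total = 2 + 2 = 4.

4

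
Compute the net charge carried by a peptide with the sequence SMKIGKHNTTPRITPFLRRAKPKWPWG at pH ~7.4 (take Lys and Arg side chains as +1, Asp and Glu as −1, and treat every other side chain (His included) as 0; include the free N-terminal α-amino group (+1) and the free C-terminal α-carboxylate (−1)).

+7

Positive (K, R): K3, K6, R12, R18, R19, K21, K23 → +7.
Negative (D, E): none → −0.
The N-terminus (+1) and C-terminus (−1) cancel.
Net charge = (+7) + (−0) = +7.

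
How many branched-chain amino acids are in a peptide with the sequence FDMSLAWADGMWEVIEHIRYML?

Valine (V), leucine (L), and isoleucine (I) are the branched-chain amino acids.
Matching residues: L5, V14, I15, I18, L22.

5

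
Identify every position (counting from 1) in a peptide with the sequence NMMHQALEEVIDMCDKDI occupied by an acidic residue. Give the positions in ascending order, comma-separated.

8, 9, 12, 15, 17

The acidic residues are Asp (D) and Glu (E), whose side chains end in a carboxylate group.
Matching residues: E8, E9, D12, D15, D17.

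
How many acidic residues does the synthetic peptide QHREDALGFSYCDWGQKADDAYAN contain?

Aspartate (D) and glutamate (E) have carboxylic-acid side chains and are the acidic amino acids.
Matching residues: E4, D5, D13, D19, D20.

5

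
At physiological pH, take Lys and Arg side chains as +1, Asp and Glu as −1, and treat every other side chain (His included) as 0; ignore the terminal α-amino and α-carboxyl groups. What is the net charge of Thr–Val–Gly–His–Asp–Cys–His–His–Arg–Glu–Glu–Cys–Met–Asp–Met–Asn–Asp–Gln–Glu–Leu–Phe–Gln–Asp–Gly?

-6

Positive (K, R): Arg9 → +1.
Negative (D, E): Asp5, Glu10, Glu11, Asp14, Asp17, Glu19, Asp23 → −7.
Net charge = (+1) + (−7) = −6.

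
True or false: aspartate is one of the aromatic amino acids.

The aromatic amino acids are Phe (F, benzyl), Trp (W, indole), and Tyr (Y, phenol).
Aspartate is not in this group.

False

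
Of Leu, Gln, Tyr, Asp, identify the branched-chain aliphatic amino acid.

V, L, and I make up the branched-chain aliphatic group.
Of the listed options, only Leu belongs to this group.

Leu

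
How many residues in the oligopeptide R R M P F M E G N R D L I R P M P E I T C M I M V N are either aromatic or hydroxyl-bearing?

2

Aromatic: F, W, Y. Hydroxyl-bearing: S, T, Y.
Aromatic residues here: F5 (1).
Hydroxyl-bearing residues here: T20 (1).
(Y belongs to both groups, but none appear in this sequence.) Total = 1 + 1 = 2.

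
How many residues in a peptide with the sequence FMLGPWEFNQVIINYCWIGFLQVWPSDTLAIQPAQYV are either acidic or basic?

2

Acidic: D, E. Basic: H, K, R.
Acidic residues here: E7, D27 (2).
Basic residues here: none (0).
The two groups share no amino acid, so total = 2 + 0 = 2.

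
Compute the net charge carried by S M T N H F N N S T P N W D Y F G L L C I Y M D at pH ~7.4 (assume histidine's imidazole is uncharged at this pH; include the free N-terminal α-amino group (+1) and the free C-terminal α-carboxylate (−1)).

At pH ~7.4 the Lys and Arg side chains are protonated (+1), the Asp and Glu side chains are deprotonated (−1), and with His taken as neutral all other side chains carry no charge.
Positive (K, R): none → +0.
Negative (D, E): D14, D24 → −2.
The N-terminus (+1) and C-terminus (−1) cancel.
Net charge = (+0) + (−2) = −2.

-2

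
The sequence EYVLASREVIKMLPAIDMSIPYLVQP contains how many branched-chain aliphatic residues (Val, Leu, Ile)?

9

Matching residues: V3, L4, V9, I10, L13, I16, I20, L23, V24.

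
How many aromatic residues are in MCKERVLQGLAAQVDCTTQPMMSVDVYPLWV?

2

Phenylalanine (F), tryptophan (W), and tyrosine (Y) have aromatic ring side chains.
Matching residues: Y27, W30.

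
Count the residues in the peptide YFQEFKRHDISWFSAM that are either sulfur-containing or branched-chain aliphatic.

Sulfur-containing: C, M. Branched-chain aliphatic: I, L, V.
Sulfur-containing residues here: M16 (1).
Branched-chain aliphatic residues here: I10 (1).
The two groups share no amino acid, so total = 1 + 1 = 2.

2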